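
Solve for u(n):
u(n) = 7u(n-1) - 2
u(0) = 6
First-order linear non-homogeneous.
Homogeneous solution: u_h(n) = A·(7)^n.
Try constant particular solution u_p = K: K = 7K - 2 ⇒ K = \frac{1}{3}.
General: u(n) = A·(7)^n + \frac{1}{3}.
Apply u(0) = 6: A + \frac{1}{3} = 6 ⇒ A = \frac{17}{3}.
So u(n) = \frac{17 \cdot 7^{n}}{3} + \frac{1}{3}.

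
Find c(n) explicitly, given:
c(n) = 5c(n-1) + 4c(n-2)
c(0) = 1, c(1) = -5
Characteristic equation: x² - 5x - 4 = 0.
Discriminant Δ = (5)² + 4·(4) = 41.
Roots r₁,₂ = (5 ± √41)/2, so r₁ = \frac{5}{2} + \frac{\sqrt{41}}{2}, r₂ = \frac{5}{2} - \frac{\sqrt{41}}{2}.
General solution: c(n) = A·r₁^n + B·r₂^n.
From the initial conditions, A + B = 1 and r₁A + r₂B = -5.
Since r₁ - r₂ = √41: A = (-5 - (1)r₂)/√41 = \frac{1}{2} - \frac{15 \sqrt{41}}{82}, and B = 1 - A = \frac{1}{2} + \frac{15 \sqrt{41}}{82}.
So c(n) = \left(\frac{1}{2} - \frac{15 \sqrt{41}}{82}\right)\left(\frac{5}{2} + \frac{\sqrt{41}}{2}\right)^n + \left(\frac{1}{2} + \frac{15 \sqrt{41}}{82}\right)\left(\frac{5}{2} - \frac{\sqrt{41}}{2}\right)^n.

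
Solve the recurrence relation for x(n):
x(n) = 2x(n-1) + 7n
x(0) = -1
First-order linear with linear forcing.
Homogeneous solution: x_h(n) = A·(2)^n.
Try particular x_p(n) = pn + q. Substituting:
  pn + q = 2(p(n-1) + q) + 7n.
Matching the n-coefficient: p = 2p + 7 ⇒ p = -7.
Matching constants: q = -2p + 2q ⇒ q = -14.
General: x(n) = A·(2)^n - 7 n - 14.
Apply x(0) = -1: A - 14 = -1 ⇒ A = 13.
So x(n) = 13 \cdot 2^{n} - 7 n - 14.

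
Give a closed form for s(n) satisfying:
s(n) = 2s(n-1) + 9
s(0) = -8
First-order linear non-homogeneous.
Homogeneous solution: s_h(n) = A·(2)^n.
Try constant particular solution s_p = K: K = 2K + 9 ⇒ K = -9.
General: s(n) = A·(2)^n - 9.
Apply s(0) = -8: A - 9 = -8 ⇒ A = 1.
So s(n) = 2^{n} - 9.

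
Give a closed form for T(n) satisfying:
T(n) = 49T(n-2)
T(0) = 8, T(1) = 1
Characteristic equation: x² - 49 = 0, which factors as (x - (-7))(x - (7)) = 0.
Roots r₁ = -7, r₂ = 7 (distinct).
General solution: T(n) = A·(-7)^n + B·(7)^n.
From T(0) = 8: A + B = 8.
From T(1) = 1: -7A + 7B = 1.
Solving: A = \frac{55}{14}, B = \frac{57}{14}.
So T(n) = \frac{55 \left(-7\right)^{n}}{14} + \frac{57 \cdot 7^{n}}{14}.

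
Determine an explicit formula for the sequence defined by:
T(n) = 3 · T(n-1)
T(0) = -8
Pure geometric recurrence with ratio 3.
By induction T(n) = T(0) · (3)^n = - 8 \cdot 3^{n}.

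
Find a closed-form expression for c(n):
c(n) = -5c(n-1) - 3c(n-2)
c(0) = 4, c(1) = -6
Characteristic equation: x² + 5x + 3 = 0.
Discriminant Δ = (-5)² + 4·(-3) = 13.
Roots r₁,₂ = (-5 ± √13)/2, so r₁ = - \frac{5}{2} + \frac{\sqrt{13}}{2}, r₂ = - \frac{5}{2} - \frac{\sqrt{13}}{2}.
General solution: c(n) = A·r₁^n + B·r₂^n.
From the initial conditions, A + B = 4 and r₁A + r₂B = -6.
Since r₁ - r₂ = √13: A = (-6 - (4)r₂)/√13 = \frac{4 \sqrt{13}}{13} + 2, and B = 4 - A = 2 - \frac{4 \sqrt{13}}{13}.
So c(n) = \left(\frac{4 \sqrt{13}}{13} + 2\right)\left(- \frac{5}{2} + \frac{\sqrt{13}}{2}\right)^n + \left(2 - \frac{4 \sqrt{13}}{13}\right)\left(- \frac{5}{2} - \frac{\sqrt{13}}{2}\right)^n.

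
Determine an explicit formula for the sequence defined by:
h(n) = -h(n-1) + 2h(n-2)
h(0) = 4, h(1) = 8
Characteristic equation: x² + x - 2 = 0, which factors as (x - (-2))(x - (1)) = 0.
Roots r₁ = -2, r₂ = 1 (distinct).
General solution: h(n) = A·(-2)^n + B·(1)^n.
From h(0) = 4: A + B = 4.
From h(1) = 8: -2A + B = 8.
Solving: A = - \frac{4}{3}, B = \frac{16}{3}.
So h(n) = \frac{16}{3} - \frac{4 \left(-2\right)^{n}}{3}.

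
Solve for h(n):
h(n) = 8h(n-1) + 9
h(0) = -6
First-order linear non-homogeneous.
Homogeneous solution: h_h(n) = A·(8)^n.
Try constant particular solution h_p = K: K = 8K + 9 ⇒ K = - \frac{9}{7}.
General: h(n) = A·(8)^n - \frac{9}{7}.
Apply h(0) = -6: A - \frac{9}{7} = -6 ⇒ A = - \frac{33}{7}.
So h(n) = - \frac{33 \cdot 8^{n}}{7} - \frac{9}{7}.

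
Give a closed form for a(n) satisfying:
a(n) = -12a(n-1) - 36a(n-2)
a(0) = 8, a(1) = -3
Characteristic equation: x² + 12x + 36 = 0, which is (x - (-6))².
Repeated root r = -6.
General solution: a(n) = (A + Bn)·(-6)^n.
From a(0) = 8: A = 8.
From a(1) = -3: (A + B)·(-6) = -3 ⇒ B = - \frac{15}{2}.
So a(n) = \left(8 - \frac{15 n}{2}\right) \cdot (-6)^n.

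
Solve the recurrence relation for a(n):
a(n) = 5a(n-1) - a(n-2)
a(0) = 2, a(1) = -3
Characteristic equation: x² - 5x + 1 = 0.
Discriminant Δ = (5)² + 4·(-1) = 21.
Roots r₁,₂ = (5 ± √21)/2, so r₁ = \frac{\sqrt{21}}{2} + \frac{5}{2}, r₂ = \frac{5}{2} - \frac{\sqrt{21}}{2}.
General solution: a(n) = A·r₁^n + B·r₂^n.
From the initial conditions, A + B = 2 and r₁A + r₂B = -3.
Since r₁ - r₂ = √21: A = (-3 - (2)r₂)/√21 = 1 - \frac{8 \sqrt{21}}{21}, and B = 2 - A = 1 + \frac{8 \sqrt{21}}{21}.
So a(n) = \left(1 - \frac{8 \sqrt{21}}{21}\right)\left(\frac{\sqrt{21}}{2} + \frac{5}{2}\right)^n + \left(1 + \frac{8 \sqrt{21}}{21}\right)\left(\frac{5}{2} - \frac{\sqrt{21}}{2}\right)^n.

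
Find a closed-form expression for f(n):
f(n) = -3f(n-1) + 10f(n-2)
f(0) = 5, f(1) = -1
Characteristic equation: x² + 3x - 10 = 0, which factors as (x - (2))(x - (-5)) = 0.
Roots r₁ = 2, r₂ = -5 (distinct).
General solution: f(n) = A·(2)^n + B·(-5)^n.
From f(0) = 5: A + B = 5.
From f(1) = -1: 2A - 5B = -1.
Solving: A = \frac{24}{7}, B = \frac{11}{7}.
So f(n) = \frac{11 \left(-5\right)^{n}}{7} + \frac{24 \cdot 2^{n}}{7}.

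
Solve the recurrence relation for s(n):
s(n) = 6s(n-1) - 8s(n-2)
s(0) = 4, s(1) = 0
Characteristic equation: x² - 6x + 8 = 0, which factors as (x - (2))(x - (4)) = 0.
Roots r₁ = 2, r₂ = 4 (distinct).
General solution: s(n) = A·(2)^n + B·(4)^n.
From s(0) = 4: A + B = 4.
From s(1) = 0: 2A + 4B = 0.
Solving: A = 8, B = -4.
So s(n) = 8 \cdot 2^{n} - 4 \cdot 4^{n}.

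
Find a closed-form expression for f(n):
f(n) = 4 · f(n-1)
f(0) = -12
Pure geometric recurrence with ratio 4.
By induction f(n) = f(0) · (4)^n = - 12 \cdot 4^{n}.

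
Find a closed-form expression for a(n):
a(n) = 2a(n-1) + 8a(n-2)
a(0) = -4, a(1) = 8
Characteristic equation: x² - 2x - 8 = 0, which factors as (x - (-2))(x - (4)) = 0.
Roots r₁ = -2, r₂ = 4 (distinct).
General solution: a(n) = A·(-2)^n + B·(4)^n.
From a(0) = -4: A + B = -4.
From a(1) = 8: -2A + 4B = 8.
Solving: A = -4, B = 0.
So a(n) = - 4 \left(-2\right)^{n}.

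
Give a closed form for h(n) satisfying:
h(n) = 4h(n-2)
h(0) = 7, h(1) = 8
Characteristic equation: x² - 4 = 0, which factors as (x - (2))(x - (-2)) = 0.
Roots r₁ = 2, r₂ = -2 (distinct).
General solution: h(n) = A·(2)^n + B·(-2)^n.
From h(0) = 7: A + B = 7.
From h(1) = 8: 2A - 2B = 8.
Solving: A = \frac{11}{2}, B = \frac{3}{2}.
So h(n) = \frac{3 \left(-2\right)^{n}}{2} + \frac{11 \cdot 2^{n}}{2}.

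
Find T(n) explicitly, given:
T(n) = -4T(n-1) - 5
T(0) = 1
First-order linear non-homogeneous.
Homogeneous solution: T_h(n) = A·(-4)^n.
Try constant particular solution T_p = K: K = -4K - 5 ⇒ K = -1.
General: T(n) = A·(-4)^n - 1.
Apply T(0) = 1: A - 1 = 1 ⇒ A = 2.
So T(n) = 2 \left(-4\right)^{n} - 1.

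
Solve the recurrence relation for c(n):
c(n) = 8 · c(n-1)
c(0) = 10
Pure geometric recurrence with ratio 8.
By induction c(n) = c(0) · (8)^n = 10 \cdot 8^{n}.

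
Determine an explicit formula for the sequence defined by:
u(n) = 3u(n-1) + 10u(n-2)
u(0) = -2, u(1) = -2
Characteristic equation: x² - 3x - 10 = 0, which factors as (x - (5))(x - (-2)) = 0.
Roots r₁ = 5, r₂ = -2 (distinct).
General solution: u(n) = A·(5)^n + B·(-2)^n.
From u(0) = -2: A + B = -2.
From u(1) = -2: 5A - 2B = -2.
Solving: A = - \frac{6}{7}, B = - \frac{8}{7}.
So u(n) = - \frac{8 \left(-2\right)^{n}}{7} - \frac{6 \cdot 5^{n}}{7}.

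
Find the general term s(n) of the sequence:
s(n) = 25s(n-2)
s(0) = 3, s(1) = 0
Characteristic equation: x² - 25 = 0, which factors as (x - (5))(x - (-5)) = 0.
Roots r₁ = 5, r₂ = -5 (distinct).
General solution: s(n) = A·(5)^n + B·(-5)^n.
From s(0) = 3: A + B = 3.
From s(1) = 0: 5A - 5B = 0.
Solving: A = \frac{3}{2}, B = \frac{3}{2}.
So s(n) = \frac{3 \left(-5\right)^{n}}{2} + \frac{3 \cdot 5^{n}}{2}.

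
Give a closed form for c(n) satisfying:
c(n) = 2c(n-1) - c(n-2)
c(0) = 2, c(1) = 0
Characteristic equation: x² - 2x + 1 = 0, which is (x - (1))².
Repeated root r = 1.
General solution: c(n) = (A + Bn)·(1)^n.
From c(0) = 2: A = 2.
From c(1) = 0: (A + B)·(1) = 0 ⇒ B = -2.
So c(n) = \left(2 - 2 n\right) \cdot (1)^n.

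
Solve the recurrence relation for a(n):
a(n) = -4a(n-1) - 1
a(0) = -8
First-order linear non-homogeneous.
Homogeneous solution: a_h(n) = A·(-4)^n.
Try constant particular solution a_p = K: K = -4K - 1 ⇒ K = - \frac{1}{5}.
General: a(n) = A·(-4)^n - \frac{1}{5}.
Apply a(0) = -8: A - \frac{1}{5} = -8 ⇒ A = - \frac{39}{5}.
So a(n) = - \frac{39 \left(-4\right)^{n}}{5} - \frac{1}{5}.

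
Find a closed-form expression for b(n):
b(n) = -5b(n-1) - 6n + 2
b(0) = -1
First-order linear with linear forcing.
Homogeneous solution: b_h(n) = A·(-5)^n.
Try particular b_p(n) = pn + q. Substituting:
  pn + q = -5(p(n-1) + q) - 6n + 2.
Matching the n-coefficient: p = -5p - 6 ⇒ p = -1.
Matching constants: q = 5p - 5q + 2 ⇒ q = - \frac{1}{2}.
General: b(n) = A·(-5)^n - n - \frac{1}{2}.
Apply b(0) = -1: A - \frac{1}{2} = -1 ⇒ A = - \frac{1}{2}.
So b(n) = - \frac{\left(-5\right)^{n}}{2} - n - \frac{1}{2}.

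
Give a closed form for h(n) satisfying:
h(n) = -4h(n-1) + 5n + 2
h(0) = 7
First-order linear with linear forcing.
Homogeneous solution: h_h(n) = A·(-4)^n.
Try particular h_p(n) = pn + q. Substituting:
  pn + q = -4(p(n-1) + q) + 5n + 2.
Matching the n-coefficient: p = -4p + 5 ⇒ p = 1.
Matching constants: q = 4p - 4q + 2 ⇒ q = \frac{6}{5}.
General: h(n) = A·(-4)^n + n + \frac{6}{5}.
Apply h(0) = 7: A + \frac{6}{5} = 7 ⇒ A = \frac{29}{5}.
So h(n) = \frac{29 \left(-4\right)^{n}}{5} + n + \frac{6}{5}.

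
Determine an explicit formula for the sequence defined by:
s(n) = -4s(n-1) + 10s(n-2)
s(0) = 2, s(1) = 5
Characteristic equation: x² + 4x - 10 = 0.
Discriminant Δ = (-4)² + 4·(10) = 56.
Roots r₁,₂ = (-4 ± √56)/2, so r₁ = -2 + \sqrt{14}, r₂ = - \sqrt{14} - 2.
General solution: s(n) = A·r₁^n + B·r₂^n.
From the initial conditions, A + B = 2 and r₁A + r₂B = 5.
Since r₁ - r₂ = √56: A = (5 - (2)r₂)/√56 = 1 + \frac{9 \sqrt{14}}{28}, and B = 2 - A = 1 - \frac{9 \sqrt{14}}{28}.
So s(n) = \left(1 + \frac{9 \sqrt{14}}{28}\right)\left(-2 + \sqrt{14}\right)^n + \left(1 - \frac{9 \sqrt{14}}{28}\right)\left(- \sqrt{14} - 2\right)^n.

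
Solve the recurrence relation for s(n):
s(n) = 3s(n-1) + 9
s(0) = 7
First-order linear non-homogeneous.
Homogeneous solution: s_h(n) = A·(3)^n.
Try constant particular solution s_p = K: K = 3K + 9 ⇒ K = - \frac{9}{2}.
General: s(n) = A·(3)^n - \frac{9}{2}.
Apply s(0) = 7: A - \frac{9}{2} = 7 ⇒ A = \frac{23}{2}.
So s(n) = \frac{23 \cdot 3^{n}}{2} - \frac{9}{2}.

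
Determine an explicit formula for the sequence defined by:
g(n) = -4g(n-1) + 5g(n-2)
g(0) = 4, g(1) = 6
Characteristic equation: x² + 4x - 5 = 0, which factors as (x - (-5))(x - (1)) = 0.
Roots r₁ = -5, r₂ = 1 (distinct).
General solution: g(n) = A·(-5)^n + B·(1)^n.
From g(0) = 4: A + B = 4.
From g(1) = 6: -5A + B = 6.
Solving: A = - \frac{1}{3}, B = \frac{13}{3}.
So g(n) = \frac{13}{3} - \frac{\left(-5\right)^{n}}{3}.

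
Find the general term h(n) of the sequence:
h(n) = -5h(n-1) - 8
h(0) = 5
First-order linear non-homogeneous.
Homogeneous solution: h_h(n) = A·(-5)^n.
Try constant particular solution h_p = K: K = -5K - 8 ⇒ K = - \frac{4}{3}.
General: h(n) = A·(-5)^n - \frac{4}{3}.
Apply h(0) = 5: A - \frac{4}{3} = 5 ⇒ A = \frac{19}{3}.
So h(n) = \frac{19 \left(-5\right)^{n}}{3} - \frac{4}{3}.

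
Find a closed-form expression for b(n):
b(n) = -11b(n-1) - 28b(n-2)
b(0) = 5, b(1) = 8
Characteristic equation: x² + 11x + 28 = 0, which factors as (x - (-7))(x - (-4)) = 0.
Roots r₁ = -7, r₂ = -4 (distinct).
General solution: b(n) = A·(-7)^n + B·(-4)^n.
From b(0) = 5: A + B = 5.
From b(1) = 8: -7A - 4B = 8.
Solving: A = - \frac{28}{3}, B = \frac{43}{3}.
So b(n) = \frac{43 \left(-4\right)^{n}}{3} - \frac{28 \left(-7\right)^{n}}{3}.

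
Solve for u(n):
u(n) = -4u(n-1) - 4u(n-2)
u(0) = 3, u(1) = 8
Characteristic equation: x² + 4x + 4 = 0, which is (x - (-2))².
Repeated root r = -2.
General solution: u(n) = (A + Bn)·(-2)^n.
From u(0) = 3: A = 3.
From u(1) = 8: (A + B)·(-2) = 8 ⇒ B = -7.
So u(n) = \left(3 - 7 n\right) \cdot (-2)^n.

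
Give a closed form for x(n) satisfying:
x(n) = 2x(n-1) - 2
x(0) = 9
First-order linear non-homogeneous.
Homogeneous solution: x_h(n) = A·(2)^n.
Try constant particular solution x_p = K: K = 2K - 2 ⇒ K = 2.
General: x(n) = A·(2)^n + 2.
Apply x(0) = 9: A + 2 = 9 ⇒ A = 7.
So x(n) = 7 \cdot 2^{n} + 2.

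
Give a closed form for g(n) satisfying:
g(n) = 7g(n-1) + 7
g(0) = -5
First-order linear non-homogeneous.
Homogeneous solution: g_h(n) = A·(7)^n.
Try constant particular solution g_p = K: K = 7K + 7 ⇒ K = - \frac{7}{6}.
General: g(n) = A·(7)^n - \frac{7}{6}.
Apply g(0) = -5: A - \frac{7}{6} = -5 ⇒ A = - \frac{23}{6}.
So g(n) = - \frac{23 \cdot 7^{n}}{6} - \frac{7}{6}.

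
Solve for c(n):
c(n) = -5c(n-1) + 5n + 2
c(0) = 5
First-order linear with linear forcing.
Homogeneous solution: c_h(n) = A·(-5)^n.
Try particular c_p(n) = pn + q. Substituting:
  pn + q = -5(p(n-1) + q) + 5n + 2.
Matching the n-coefficient: p = -5p + 5 ⇒ p = \frac{5}{6}.
Matching constants: q = 5p - 5q + 2 ⇒ q = \frac{37}{36}.
General: c(n) = A·(-5)^n + \frac{5 n}{6} + \frac{37}{36}.
Apply c(0) = 5: A + \frac{37}{36} = 5 ⇒ A = \frac{143}{36}.
So c(n) = \frac{143 \left(-5\right)^{n}}{36} + \frac{5 n}{6} + \frac{37}{36}.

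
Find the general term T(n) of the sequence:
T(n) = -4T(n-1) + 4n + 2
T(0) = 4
First-order linear with linear forcing.
Homogeneous solution: T_h(n) = A·(-4)^n.
Try particular T_p(n) = pn + q. Substituting:
  pn + q = -4(p(n-1) + q) + 4n + 2.
Matching the n-coefficient: p = -4p + 4 ⇒ p = \frac{4}{5}.
Matching constants: q = 4p - 4q + 2 ⇒ q = \frac{26}{25}.
General: T(n) = A·(-4)^n + \frac{4 n}{5} + \frac{26}{25}.
Apply T(0) = 4: A + \frac{26}{25} = 4 ⇒ A = \frac{74}{25}.
So T(n) = \frac{74 \left(-4\right)^{n}}{25} + \frac{4 n}{5} + \frac{26}{25}.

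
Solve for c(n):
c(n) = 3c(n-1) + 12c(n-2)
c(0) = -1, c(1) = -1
Characteristic equation: x² - 3x - 12 = 0.
Discriminant Δ = (3)² + 4·(12) = 57.
Roots r₁,₂ = (3 ± √57)/2, so r₁ = \frac{3}{2} + \frac{\sqrt{57}}{2}, r₂ = \frac{3}{2} - \frac{\sqrt{57}}{2}.
General solution: c(n) = A·r₁^n + B·r₂^n.
From the initial conditions, A + B = -1 and r₁A + r₂B = -1.
Since r₁ - r₂ = √57: A = (-1 - (-1)r₂)/√57 = - \frac{1}{2} + \frac{\sqrt{57}}{114}, and B = -1 - A = - \frac{1}{2} - \frac{\sqrt{57}}{114}.
So c(n) = \left(- \frac{1}{2} + \frac{\sqrt{57}}{114}\right)\left(\frac{3}{2} + \frac{\sqrt{57}}{2}\right)^n + \left(- \frac{1}{2} - \frac{\sqrt{57}}{114}\right)\left(\frac{3}{2} - \frac{\sqrt{57}}{2}\right)^n.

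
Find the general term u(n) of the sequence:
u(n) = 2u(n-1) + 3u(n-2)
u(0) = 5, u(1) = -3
Characteristic equation: x² - 2x - 3 = 0, which factors as (x - (-1))(x - (3)) = 0.
Roots r₁ = -1, r₂ = 3 (distinct).
General solution: u(n) = A·(-1)^n + B·(3)^n.
From u(0) = 5: A + B = 5.
From u(1) = -3: -A + 3B = -3.
Solving: A = \frac{9}{2}, B = \frac{1}{2}.
So u(n) = \frac{9 \left(-1\right)^{n}}{2} + \frac{3^{n}}{2}.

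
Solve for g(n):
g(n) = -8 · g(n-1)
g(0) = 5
Pure geometric recurrence with ratio -8.
By induction g(n) = g(0) · (-8)^n = 5 \left(-8\right)^{n}.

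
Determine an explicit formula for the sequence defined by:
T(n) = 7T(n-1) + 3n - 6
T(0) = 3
First-order linear with linear forcing.
Homogeneous solution: T_h(n) = A·(7)^n.
Try particular T_p(n) = pn + q. Substituting:
  pn + q = 7(p(n-1) + q) + 3n - 6.
Matching the n-coefficient: p = 7p + 3 ⇒ p = - \frac{1}{2}.
Matching constants: q = -7p + 7q - 6 ⇒ q = \frac{5}{12}.
General: T(n) = A·(7)^n - \frac{n}{2} + \frac{5}{12}.
Apply T(0) = 3: A + \frac{5}{12} = 3 ⇒ A = \frac{31}{12}.
So T(n) = \frac{31 \cdot 7^{n}}{12} - \frac{n}{2} + \frac{5}{12}.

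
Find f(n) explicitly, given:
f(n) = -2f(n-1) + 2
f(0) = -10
First-order linear non-homogeneous.
Homogeneous solution: f_h(n) = A·(-2)^n.
Try constant particular solution f_p = K: K = -2K + 2 ⇒ K = \frac{2}{3}.
General: f(n) = A·(-2)^n + \frac{2}{3}.
Apply f(0) = -10: A + \frac{2}{3} = -10 ⇒ A = - \frac{32}{3}.
So f(n) = \frac{2}{3} - \frac{32 \left(-2\right)^{n}}{3}.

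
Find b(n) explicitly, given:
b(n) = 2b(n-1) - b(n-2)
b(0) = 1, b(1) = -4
Characteristic equation: x² - 2x + 1 = 0, which is (x - (1))².
Repeated root r = 1.
General solution: b(n) = (A + Bn)·(1)^n.
From b(0) = 1: A = 1.
From b(1) = -4: (A + B)·(1) = -4 ⇒ B = -5.
So b(n) = \left(1 - 5 n\right) \cdot (1)^n.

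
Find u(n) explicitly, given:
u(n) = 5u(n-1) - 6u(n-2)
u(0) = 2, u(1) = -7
Characteristic equation: x² - 5x + 6 = 0, which factors as (x - (2))(x - (3)) = 0.
Roots r₁ = 2, r₂ = 3 (distinct).
General solution: u(n) = A·(2)^n + B·(3)^n.
From u(0) = 2: A + B = 2.
From u(1) = -7: 2A + 3B = -7.
Solving: A = 13, B = -11.
So u(n) = 13 \cdot 2^{n} - 11 \cdot 3^{n}.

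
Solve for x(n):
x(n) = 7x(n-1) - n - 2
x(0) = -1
First-order linear with linear forcing.
Homogeneous solution: x_h(n) = A·(7)^n.
Try particular x_p(n) = pn + q. Substituting:
  pn + q = 7(p(n-1) + q) - n - 2.
Matching the n-coefficient: p = 7p - 1 ⇒ p = \frac{1}{6}.
Matching constants: q = -7p + 7q - 2 ⇒ q = \frac{19}{36}.
General: x(n) = A·(7)^n + \frac{n}{6} + \frac{19}{36}.
Apply x(0) = -1: A + \frac{19}{36} = -1 ⇒ A = - \frac{55}{36}.
So x(n) = - \frac{55 \cdot 7^{n}}{36} + \frac{n}{6} + \frac{19}{36}.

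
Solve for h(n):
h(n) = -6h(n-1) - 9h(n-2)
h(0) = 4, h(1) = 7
Characteristic equation: x² + 6x + 9 = 0, which is (x - (-3))².
Repeated root r = -3.
General solution: h(n) = (A + Bn)·(-3)^n.
From h(0) = 4: A = 4.
From h(1) = 7: (A + B)·(-3) = 7 ⇒ B = - \frac{19}{3}.
So h(n) = \left(4 - \frac{19 n}{3}\right) \cdot (-3)^n.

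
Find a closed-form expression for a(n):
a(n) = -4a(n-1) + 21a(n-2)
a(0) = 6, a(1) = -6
Characteristic equation: x² + 4x - 21 = 0, which factors as (x - (-7))(x - (3)) = 0.
Roots r₁ = -7, r₂ = 3 (distinct).
General solution: a(n) = A·(-7)^n + B·(3)^n.
From a(0) = 6: A + B = 6.
From a(1) = -6: -7A + 3B = -6.
Solving: A = \frac{12}{5}, B = \frac{18}{5}.
So a(n) = \frac{12 \left(-7\right)^{n}}{5} + \frac{18 \cdot 3^{n}}{5}.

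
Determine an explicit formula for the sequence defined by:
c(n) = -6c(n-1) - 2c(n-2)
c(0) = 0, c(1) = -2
Characteristic equation: x² + 6x + 2 = 0.
Discriminant Δ = (-6)² + 4·(-2) = 28.
Roots r₁,₂ = (-6 ± √28)/2, so r₁ = -3 + \sqrt{7}, r₂ = -3 - \sqrt{7}.
General solution: c(n) = A·r₁^n + B·r₂^n.
From the initial conditions, A + B = 0 and r₁A + r₂B = -2.
Since r₁ - r₂ = √28: A = (-2 - (0)r₂)/√28 = - \frac{\sqrt{7}}{7}, and B = 0 - A = \frac{\sqrt{7}}{7}.
So c(n) = \left(- \frac{\sqrt{7}}{7}\right)\left(-3 + \sqrt{7}\right)^n + \left(\frac{\sqrt{7}}{7}\right)\left(-3 - \sqrt{7}\right)^n.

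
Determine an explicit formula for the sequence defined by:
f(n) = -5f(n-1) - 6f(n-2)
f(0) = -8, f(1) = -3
Characteristic equation: x² + 5x + 6 = 0, which factors as (x - (-3))(x - (-2)) = 0.
Roots r₁ = -3, r₂ = -2 (distinct).
General solution: f(n) = A·(-3)^n + B·(-2)^n.
From f(0) = -8: A + B = -8.
From f(1) = -3: -3A - 2B = -3.
Solving: A = 19, B = -27.
So f(n) = - 27 \left(-2\right)^{n} + 19 \left(-3\right)^{n}.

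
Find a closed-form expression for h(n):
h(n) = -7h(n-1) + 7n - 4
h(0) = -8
First-order linear with linear forcing.
Homogeneous solution: h_h(n) = A·(-7)^n.
Try particular h_p(n) = pn + q. Substituting:
  pn + q = -7(p(n-1) + q) + 7n - 4.
Matching the n-coefficient: p = -7p + 7 ⇒ p = \frac{7}{8}.
Matching constants: q = 7p - 7q - 4 ⇒ q = \frac{17}{64}.
General: h(n) = A·(-7)^n + \frac{7 n}{8} + \frac{17}{64}.
Apply h(0) = -8: A + \frac{17}{64} = -8 ⇒ A = - \frac{529}{64}.
So h(n) = - \frac{529 \left(-7\right)^{n}}{64} + \frac{7 n}{8} + \frac{17}{64}.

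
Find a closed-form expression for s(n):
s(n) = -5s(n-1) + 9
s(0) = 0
First-order linear non-homogeneous.
Homogeneous solution: s_h(n) = A·(-5)^n.
Try constant particular solution s_p = K: K = -5K + 9 ⇒ K = \frac{3}{2}.
General: s(n) = A·(-5)^n + \frac{3}{2}.
Apply s(0) = 0: A + \frac{3}{2} = 0 ⇒ A = - \frac{3}{2}.
So s(n) = \frac{3}{2} - \frac{3 \left(-5\right)^{n}}{2}.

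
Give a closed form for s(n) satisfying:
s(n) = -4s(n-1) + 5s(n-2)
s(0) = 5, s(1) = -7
Characteristic equation: x² + 4x - 5 = 0, which factors as (x - (1))(x - (-5)) = 0.
Roots r₁ = 1, r₂ = -5 (distinct).
General solution: s(n) = A·(1)^n + B·(-5)^n.
From s(0) = 5: A + B = 5.
From s(1) = -7: A - 5B = -7.
Solving: A = 3, B = 2.
So s(n) = 2 \left(-5\right)^{n} + 3.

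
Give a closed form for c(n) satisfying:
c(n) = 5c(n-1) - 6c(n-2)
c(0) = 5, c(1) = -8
Characteristic equation: x² - 5x + 6 = 0, which factors as (x - (2))(x - (3)) = 0.
Roots r₁ = 2, r₂ = 3 (distinct).
General solution: c(n) = A·(2)^n + B·(3)^n.
From c(0) = 5: A + B = 5.
From c(1) = -8: 2A + 3B = -8.
Solving: A = 23, B = -18.
So c(n) = 23 \cdot 2^{n} - 18 \cdot 3^{n}.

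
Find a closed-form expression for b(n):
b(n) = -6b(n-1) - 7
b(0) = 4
First-order linear non-homogeneous.
Homogeneous solution: b_h(n) = A·(-6)^n.
Try constant particular solution b_p = K: K = -6K - 7 ⇒ K = -1.
General: b(n) = A·(-6)^n - 1.
Apply b(0) = 4: A - 1 = 4 ⇒ A = 5.
So b(n) = 5 \left(-6\right)^{n} - 1.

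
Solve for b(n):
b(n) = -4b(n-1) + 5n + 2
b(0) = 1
First-order linear with linear forcing.
Homogeneous solution: b_h(n) = A·(-4)^n.
Try particular b_p(n) = pn + q. Substituting:
  pn + q = -4(p(n-1) + q) + 5n + 2.
Matching the n-coefficient: p = -4p + 5 ⇒ p = 1.
Matching constants: q = 4p - 4q + 2 ⇒ q = \frac{6}{5}.
General: b(n) = A·(-4)^n + n + \frac{6}{5}.
Apply b(0) = 1: A + \frac{6}{5} = 1 ⇒ A = - \frac{1}{5}.
So b(n) = - \frac{\left(-4\right)^{n}}{5} + n + \frac{6}{5}.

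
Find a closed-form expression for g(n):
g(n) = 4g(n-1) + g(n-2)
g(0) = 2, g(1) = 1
Characteristic equation: x² - 4x - 1 = 0.
Discriminant Δ = (4)² + 4·(1) = 20.
Roots r₁,₂ = (4 ± √20)/2, so r₁ = 2 + \sqrt{5}, r₂ = 2 - \sqrt{5}.
General solution: g(n) = A·r₁^n + B·r₂^n.
From the initial conditions, A + B = 2 and r₁A + r₂B = 1.
Since r₁ - r₂ = √20: A = (1 - (2)r₂)/√20 = 1 - \frac{3 \sqrt{5}}{10}, and B = 2 - A = \frac{3 \sqrt{5}}{10} + 1.
So g(n) = \left(1 - \frac{3 \sqrt{5}}{10}\right)\left(2 + \sqrt{5}\right)^n + \left(\frac{3 \sqrt{5}}{10} + 1\right)\left(2 - \sqrt{5}\right)^n.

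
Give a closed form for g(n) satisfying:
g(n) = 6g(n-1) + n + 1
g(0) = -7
First-order linear with linear forcing.
Homogeneous solution: g_h(n) = A·(6)^n.
Try particular g_p(n) = pn + q. Substituting:
  pn + q = 6(p(n-1) + q) + n + 1.
Matching the n-coefficient: p = 6p + 1 ⇒ p = - \frac{1}{5}.
Matching constants: q = -6p + 6q + 1 ⇒ q = - \frac{11}{25}.
General: g(n) = A·(6)^n - \frac{n}{5} - \frac{11}{25}.
Apply g(0) = -7: A - \frac{11}{25} = -7 ⇒ A = - \frac{164}{25}.
So g(n) = - \frac{164 \cdot 6^{n}}{25} - \frac{n}{5} - \frac{11}{25}.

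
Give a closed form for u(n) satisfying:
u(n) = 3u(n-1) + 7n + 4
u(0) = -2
First-order linear with linear forcing.
Homogeneous solution: u_h(n) = A·(3)^n.
Try particular u_p(n) = pn + q. Substituting:
  pn + q = 3(p(n-1) + q) + 7n + 4.
Matching the n-coefficient: p = 3p + 7 ⇒ p = - \frac{7}{2}.
Matching constants: q = -3p + 3q + 4 ⇒ q = - \frac{29}{4}.
General: u(n) = A·(3)^n - \frac{7 n}{2} - \frac{29}{4}.
Apply u(0) = -2: A - \frac{29}{4} = -2 ⇒ A = \frac{21}{4}.
So u(n) = \frac{21 \cdot 3^{n}}{4} - \frac{7 n}{2} - \frac{29}{4}.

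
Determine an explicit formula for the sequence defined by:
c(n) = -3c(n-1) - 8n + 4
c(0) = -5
First-order linear with linear forcing.
Homogeneous solution: c_h(n) = A·(-3)^n.
Try particular c_p(n) = pn + q. Substituting:
  pn + q = -3(p(n-1) + q) - 8n + 4.
Matching the n-coefficient: p = -3p - 8 ⇒ p = -2.
Matching constants: q = 3p - 3q + 4 ⇒ q = - \frac{1}{2}.
General: c(n) = A·(-3)^n - 2 n - \frac{1}{2}.
Apply c(0) = -5: A - \frac{1}{2} = -5 ⇒ A = - \frac{9}{2}.
So c(n) = - \frac{9 \left(-3\right)^{n}}{2} - 2 n - \frac{1}{2}.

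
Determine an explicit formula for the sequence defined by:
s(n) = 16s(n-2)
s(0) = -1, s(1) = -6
Characteristic equation: x² - 16 = 0, which factors as (x - (-4))(x - (4)) = 0.
Roots r₁ = -4, r₂ = 4 (distinct).
General solution: s(n) = A·(-4)^n + B·(4)^n.
From s(0) = -1: A + B = -1.
From s(1) = -6: -4A + 4B = -6.
Solving: A = \frac{1}{4}, B = - \frac{5}{4}.
So s(n) = \frac{\left(-4\right)^{n}}{4} - \frac{5 \cdot 4^{n}}{4}.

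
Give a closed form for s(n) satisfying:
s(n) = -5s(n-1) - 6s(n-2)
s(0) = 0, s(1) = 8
Characteristic equation: x² + 5x + 6 = 0, which factors as (x - (-3))(x - (-2)) = 0.
Roots r₁ = -3, r₂ = -2 (distinct).
General solution: s(n) = A·(-3)^n + B·(-2)^n.
From s(0) = 0: A + B = 0.
From s(1) = 8: -3A - 2B = 8.
Solving: A = -8, B = 8.
So s(n) = 8 \left(-2\right)^{n} - 8 \left(-3\right)^{n}.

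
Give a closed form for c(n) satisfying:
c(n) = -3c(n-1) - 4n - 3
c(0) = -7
First-order linear with linear forcing.
Homogeneous solution: c_h(n) = A·(-3)^n.
Try particular c_p(n) = pn + q. Substituting:
  pn + q = -3(p(n-1) + q) - 4n - 3.
Matching the n-coefficient: p = -3p - 4 ⇒ p = -1.
Matching constants: q = 3p - 3q - 3 ⇒ q = - \frac{3}{2}.
General: c(n) = A·(-3)^n - n - \frac{3}{2}.
Apply c(0) = -7: A - \frac{3}{2} = -7 ⇒ A = - \frac{11}{2}.
So c(n) = - \frac{11 \left(-3\right)^{n}}{2} - n - \frac{3}{2}.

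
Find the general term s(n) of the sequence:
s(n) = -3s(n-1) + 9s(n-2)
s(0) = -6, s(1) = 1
Characteristic equation: x² + 3x - 9 = 0.
Discriminant Δ = (-3)² + 4·(9) = 45.
Roots r₁,₂ = (-3 ± √45)/2, so r₁ = - \frac{3}{2} + \frac{3 \sqrt{5}}{2}, r₂ = - \frac{3 \sqrt{5}}{2} - \frac{3}{2}.
General solution: s(n) = A·r₁^n + B·r₂^n.
From the initial conditions, A + B = -6 and r₁A + r₂B = 1.
Since r₁ - r₂ = √45: A = (1 - (-6)r₂)/√45 = -3 - \frac{8 \sqrt{5}}{15}, and B = -6 - A = -3 + \frac{8 \sqrt{5}}{15}.
So s(n) = \left(-3 - \frac{8 \sqrt{5}}{15}\right)\left(- \frac{3}{2} + \frac{3 \sqrt{5}}{2}\right)^n + \left(-3 + \frac{8 \sqrt{5}}{15}\right)\left(- \frac{3 \sqrt{5}}{2} - \frac{3}{2}\right)^n.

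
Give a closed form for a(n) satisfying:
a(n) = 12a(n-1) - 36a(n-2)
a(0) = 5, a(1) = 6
Characteristic equation: x² - 12x + 36 = 0, which is (x - (6))².
Repeated root r = 6.
General solution: a(n) = (A + Bn)·(6)^n.
From a(0) = 5: A = 5.
From a(1) = 6: (A + B)·(6) = 6 ⇒ B = -4.
So a(n) = \left(5 - 4 n\right) \cdot (6)^n.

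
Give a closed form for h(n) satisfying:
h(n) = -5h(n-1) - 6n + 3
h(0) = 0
First-order linear with linear forcing.
Homogeneous solution: h_h(n) = A·(-5)^n.
Try particular h_p(n) = pn + q. Substituting:
  pn + q = -5(p(n-1) + q) - 6n + 3.
Matching the n-coefficient: p = -5p - 6 ⇒ p = -1.
Matching constants: q = 5p - 5q + 3 ⇒ q = - \frac{1}{3}.
General: h(n) = A·(-5)^n - n - \frac{1}{3}.
Apply h(0) = 0: A - \frac{1}{3} = 0 ⇒ A = \frac{1}{3}.
So h(n) = \frac{\left(-5\right)^{n}}{3} - n - \frac{1}{3}.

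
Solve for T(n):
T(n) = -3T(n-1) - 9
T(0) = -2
First-order linear non-homogeneous.
Homogeneous solution: T_h(n) = A·(-3)^n.
Try constant particular solution T_p = K: K = -3K - 9 ⇒ K = - \frac{9}{4}.
General: T(n) = A·(-3)^n - \frac{9}{4}.
Apply T(0) = -2: A - \frac{9}{4} = -2 ⇒ A = \frac{1}{4}.
So T(n) = \frac{\left(-3\right)^{n}}{4} - \frac{9}{4}.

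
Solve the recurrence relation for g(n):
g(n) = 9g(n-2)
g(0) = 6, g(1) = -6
Characteristic equation: x² - 9 = 0, which factors as (x - (3))(x - (-3)) = 0.
Roots r₁ = 3, r₂ = -3 (distinct).
General solution: g(n) = A·(3)^n + B·(-3)^n.
From g(0) = 6: A + B = 6.
From g(1) = -6: 3A - 3B = -6.
Solving: A = 2, B = 4.
So g(n) = 4 \left(-3\right)^{n} + 2 \cdot 3^{n}.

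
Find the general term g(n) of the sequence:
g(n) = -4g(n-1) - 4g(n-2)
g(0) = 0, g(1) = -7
Characteristic equation: x² + 4x + 4 = 0, which is (x - (-2))².
Repeated root r = -2.
General solution: g(n) = (A + Bn)·(-2)^n.
From g(0) = 0: A = 0.
From g(1) = -7: (A + B)·(-2) = -7 ⇒ B = \frac{7}{2}.
So g(n) = \left(\frac{7 n}{2}\right) \cdot (-2)^n.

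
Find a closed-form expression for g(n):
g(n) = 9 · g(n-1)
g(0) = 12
Pure geometric recurrence with ratio 9.
By induction g(n) = g(0) · (9)^n = 12 \cdot 9^{n}.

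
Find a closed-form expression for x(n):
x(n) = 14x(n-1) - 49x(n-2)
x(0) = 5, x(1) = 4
Characteristic equation: x² - 14x + 49 = 0, which is (x - (7))².
Repeated root r = 7.
General solution: x(n) = (A + Bn)·(7)^n.
From x(0) = 5: A = 5.
From x(1) = 4: (A + B)·(7) = 4 ⇒ B = - \frac{31}{7}.
So x(n) = \left(5 - \frac{31 n}{7}\right) \cdot (7)^n.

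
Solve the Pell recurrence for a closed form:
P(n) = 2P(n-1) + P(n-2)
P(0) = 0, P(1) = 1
This is the Pell sequence.
Characteristic equation: x² - 2x - 1 = 0; roots r₁ = 1 + \sqrt{2}, r₂ = 1 - \sqrt{2}.
General: P(n) = A·r₁^n + B·r₂^n. Solving with P(0)=0, P(1)=1 gives A = \frac{\sqrt{2}}{4}, B = - \frac{\sqrt{2}}{4}.
So P(n) = \frac{\sqrt{2} \left(- \left(1 - \sqrt{2}\right)^{n} + \left(1 + \sqrt{2}\right)^{n}\right)}{4}.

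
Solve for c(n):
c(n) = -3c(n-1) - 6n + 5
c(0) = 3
First-order linear with linear forcing.
Homogeneous solution: c_h(n) = A·(-3)^n.
Try particular c_p(n) = pn + q. Substituting:
  pn + q = -3(p(n-1) + q) - 6n + 5.
Matching the n-coefficient: p = -3p - 6 ⇒ p = - \frac{3}{2}.
Matching constants: q = 3p - 3q + 5 ⇒ q = \frac{1}{8}.
General: c(n) = A·(-3)^n - \frac{3 n}{2} + \frac{1}{8}.
Apply c(0) = 3: A + \frac{1}{8} = 3 ⇒ A = \frac{23}{8}.
So c(n) = \frac{23 \left(-3\right)^{n}}{8} - \frac{3 n}{2} + \frac{1}{8}.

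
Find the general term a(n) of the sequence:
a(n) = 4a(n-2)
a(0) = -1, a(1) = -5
Characteristic equation: x² - 4 = 0, which factors as (x - (-2))(x - (2)) = 0.
Roots r₁ = -2, r₂ = 2 (distinct).
General solution: a(n) = A·(-2)^n + B·(2)^n.
From a(0) = -1: A + B = -1.
From a(1) = -5: -2A + 2B = -5.
Solving: A = \frac{3}{4}, B = - \frac{7}{4}.
So a(n) = \frac{3 \left(-2\right)^{n}}{4} - \frac{7 \cdot 2^{n}}{4}.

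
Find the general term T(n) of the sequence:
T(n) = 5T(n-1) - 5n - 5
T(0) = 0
First-order linear with linear forcing.
Homogeneous solution: T_h(n) = A·(5)^n.
Try particular T_p(n) = pn + q. Substituting:
  pn + q = 5(p(n-1) + q) - 5n - 5.
Matching the n-coefficient: p = 5p - 5 ⇒ p = \frac{5}{4}.
Matching constants: q = -5p + 5q - 5 ⇒ q = \frac{45}{16}.
General: T(n) = A·(5)^n + \frac{5 n}{4} + \frac{45}{16}.
Apply T(0) = 0: A + \frac{45}{16} = 0 ⇒ A = - \frac{45}{16}.
So T(n) = - \frac{45 \cdot 5^{n}}{16} + \frac{5 n}{4} + \frac{45}{16}.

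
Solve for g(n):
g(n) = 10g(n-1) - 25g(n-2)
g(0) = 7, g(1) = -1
Characteristic equation: x² - 10x + 25 = 0, which is (x - (5))².
Repeated root r = 5.
General solution: g(n) = (A + Bn)·(5)^n.
From g(0) = 7: A = 7.
From g(1) = -1: (A + B)·(5) = -1 ⇒ B = - \frac{36}{5}.
So g(n) = \left(7 - \frac{36 n}{5}\right) \cdot (5)^n.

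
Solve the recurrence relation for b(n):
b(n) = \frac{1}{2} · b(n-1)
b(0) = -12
Pure geometric recurrence with ratio \frac{1}{2}.
By induction b(n) = b(0) · (\frac{1}{2})^n = - 12 \cdot 2^{- n}.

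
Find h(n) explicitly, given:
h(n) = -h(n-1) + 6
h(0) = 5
First-order linear non-homogeneous.
Homogeneous solution: h_h(n) = A·(-1)^n.
Try constant particular solution h_p = K: K = -K + 6 ⇒ K = 3.
General: h(n) = A·(-1)^n + 3.
Apply h(0) = 5: A + 3 = 5 ⇒ A = 2.
So h(n) = 2 \left(-1\right)^{n} + 3.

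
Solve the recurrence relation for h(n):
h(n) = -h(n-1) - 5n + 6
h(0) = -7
First-order linear with linear forcing.
Homogeneous solution: h_h(n) = A·(-1)^n.
Try particular h_p(n) = pn + q. Substituting:
  pn + q = -(p(n-1) + q) - 5n + 6.
Matching the n-coefficient: p = -p - 5 ⇒ p = - \frac{5}{2}.
Matching constants: q = p - q + 6 ⇒ q = \frac{7}{4}.
General: h(n) = A·(-1)^n - \frac{5 n}{2} + \frac{7}{4}.
Apply h(0) = -7: A + \frac{7}{4} = -7 ⇒ A = - \frac{35}{4}.
So h(n) = - \frac{35 \left(-1\right)^{n}}{4} - \frac{5 n}{2} + \frac{7}{4}.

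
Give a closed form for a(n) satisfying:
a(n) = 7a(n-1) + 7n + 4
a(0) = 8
First-order linear with linear forcing.
Homogeneous solution: a_h(n) = A·(7)^n.
Try particular a_p(n) = pn + q. Substituting:
  pn + q = 7(p(n-1) + q) + 7n + 4.
Matching the n-coefficient: p = 7p + 7 ⇒ p = - \frac{7}{6}.
Matching constants: q = -7p + 7q + 4 ⇒ q = - \frac{73}{36}.
General: a(n) = A·(7)^n - \frac{7 n}{6} - \frac{73}{36}.
Apply a(0) = 8: A - \frac{73}{36} = 8 ⇒ A = \frac{361}{36}.
So a(n) = \frac{361 \cdot 7^{n}}{36} - \frac{7 n}{6} - \frac{73}{36}.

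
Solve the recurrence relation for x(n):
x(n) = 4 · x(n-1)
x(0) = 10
Pure geometric recurrence with ratio 4.
By induction x(n) = x(0) · (4)^n = 10 \cdot 4^{n}.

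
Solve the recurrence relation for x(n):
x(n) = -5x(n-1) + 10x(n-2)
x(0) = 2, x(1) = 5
Characteristic equation: x² + 5x - 10 = 0.
Discriminant Δ = (-5)² + 4·(10) = 65.
Roots r₁,₂ = (-5 ± √65)/2, so r₁ = - \frac{5}{2} + \frac{\sqrt{65}}{2}, r₂ = - \frac{\sqrt{65}}{2} - \frac{5}{2}.
General solution: x(n) = A·r₁^n + B·r₂^n.
From the initial conditions, A + B = 2 and r₁A + r₂B = 5.
Since r₁ - r₂ = √65: A = (5 - (2)r₂)/√65 = 1 + \frac{2 \sqrt{65}}{13}, and B = 2 - A = 1 - \frac{2 \sqrt{65}}{13}.
So x(n) = \left(1 + \frac{2 \sqrt{65}}{13}\right)\left(- \frac{5}{2} + \frac{\sqrt{65}}{2}\right)^n + \left(1 - \frac{2 \sqrt{65}}{13}\right)\left(- \frac{\sqrt{65}}{2} - \frac{5}{2}\right)^n.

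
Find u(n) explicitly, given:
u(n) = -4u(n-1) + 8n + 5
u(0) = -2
First-order linear with linear forcing.
Homogeneous solution: u_h(n) = A·(-4)^n.
Try particular u_p(n) = pn + q. Substituting:
  pn + q = -4(p(n-1) + q) + 8n + 5.
Matching the n-coefficient: p = -4p + 8 ⇒ p = \frac{8}{5}.
Matching constants: q = 4p - 4q + 5 ⇒ q = \frac{57}{25}.
General: u(n) = A·(-4)^n + \frac{8 n}{5} + \frac{57}{25}.
Apply u(0) = -2: A + \frac{57}{25} = -2 ⇒ A = - \frac{107}{25}.
So u(n) = - \frac{107 \left(-4\right)^{n}}{25} + \frac{8 n}{5} + \frac{57}{25}.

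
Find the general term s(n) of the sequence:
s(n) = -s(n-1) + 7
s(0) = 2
First-order linear non-homogeneous.
Homogeneous solution: s_h(n) = A·(-1)^n.
Try constant particular solution s_p = K: K = -K + 7 ⇒ K = \frac{7}{2}.
General: s(n) = A·(-1)^n + \frac{7}{2}.
Apply s(0) = 2: A + \frac{7}{2} = 2 ⇒ A = - \frac{3}{2}.
So s(n) = \frac{7}{2} - \frac{3 \left(-1\right)^{n}}{2}.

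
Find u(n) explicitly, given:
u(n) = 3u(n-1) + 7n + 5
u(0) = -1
First-order linear with linear forcing.
Homogeneous solution: u_h(n) = A·(3)^n.
Try particular u_p(n) = pn + q. Substituting:
  pn + q = 3(p(n-1) + q) + 7n + 5.
Matching the n-coefficient: p = 3p + 7 ⇒ p = - \frac{7}{2}.
Matching constants: q = -3p + 3q + 5 ⇒ q = - \frac{31}{4}.
General: u(n) = A·(3)^n - \frac{7 n}{2} - \frac{31}{4}.
Apply u(0) = -1: A - \frac{31}{4} = -1 ⇒ A = \frac{27}{4}.
So u(n) = \frac{27 \cdot 3^{n}}{4} - \frac{7 n}{2} - \frac{31}{4}.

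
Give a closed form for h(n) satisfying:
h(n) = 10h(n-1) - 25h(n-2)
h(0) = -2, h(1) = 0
Characteristic equation: x² - 10x + 25 = 0, which is (x - (5))².
Repeated root r = 5.
General solution: h(n) = (A + Bn)·(5)^n.
From h(0) = -2: A = -2.
From h(1) = 0: (A + B)·(5) = 0 ⇒ B = 2.
So h(n) = \left(2 n - 2\right) \cdot (5)^n.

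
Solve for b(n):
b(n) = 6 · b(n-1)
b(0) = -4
Pure geometric recurrence with ratio 6.
By induction b(n) = b(0) · (6)^n = - 4 \cdot 6^{n}.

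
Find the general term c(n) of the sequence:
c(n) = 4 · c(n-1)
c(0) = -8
Pure geometric recurrence with ratio 4.
By induction c(n) = c(0) · (4)^n = - 8 \cdot 4^{n}.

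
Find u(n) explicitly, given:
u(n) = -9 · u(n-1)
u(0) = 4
Pure geometric recurrence with ratio -9.
By induction u(n) = u(0) · (-9)^n = 4 \left(-9\right)^{n}.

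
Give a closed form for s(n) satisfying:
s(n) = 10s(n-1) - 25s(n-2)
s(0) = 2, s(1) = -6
Characteristic equation: x² - 10x + 25 = 0, which is (x - (5))².
Repeated root r = 5.
General solution: s(n) = (A + Bn)·(5)^n.
From s(0) = 2: A = 2.
From s(1) = -6: (A + B)·(5) = -6 ⇒ B = - \frac{16}{5}.
So s(n) = \left(2 - \frac{16 n}{5}\right) \cdot (5)^n.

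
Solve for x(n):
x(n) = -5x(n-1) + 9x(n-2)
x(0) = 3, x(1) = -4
Characteristic equation: x² + 5x - 9 = 0.
Discriminant Δ = (-5)² + 4·(9) = 61.
Roots r₁,₂ = (-5 ± √61)/2, so r₁ = - \frac{5}{2} + \frac{\sqrt{61}}{2}, r₂ = - \frac{\sqrt{61}}{2} - \frac{5}{2}.
General solution: x(n) = A·r₁^n + B·r₂^n.
From the initial conditions, A + B = 3 and r₁A + r₂B = -4.
Since r₁ - r₂ = √61: A = (-4 - (3)r₂)/√61 = \frac{7 \sqrt{61}}{122} + \frac{3}{2}, and B = 3 - A = \frac{3}{2} - \frac{7 \sqrt{61}}{122}.
So x(n) = \left(\frac{7 \sqrt{61}}{122} + \frac{3}{2}\right)\left(- \frac{5}{2} + \frac{\sqrt{61}}{2}\right)^n + \left(\frac{3}{2} - \frac{7 \sqrt{61}}{122}\right)\left(- \frac{\sqrt{61}}{2} - \frac{5}{2}\right)^n.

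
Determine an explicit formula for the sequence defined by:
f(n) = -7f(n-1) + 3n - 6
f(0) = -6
First-order linear with linear forcing.
Homogeneous solution: f_h(n) = A·(-7)^n.
Try particular f_p(n) = pn + q. Substituting:
  pn + q = -7(p(n-1) + q) + 3n - 6.
Matching the n-coefficient: p = -7p + 3 ⇒ p = \frac{3}{8}.
Matching constants: q = 7p - 7q - 6 ⇒ q = - \frac{27}{64}.
General: f(n) = A·(-7)^n + \frac{3 n}{8} - \frac{27}{64}.
Apply f(0) = -6: A - \frac{27}{64} = -6 ⇒ A = - \frac{357}{64}.
So f(n) = - \frac{357 \left(-7\right)^{n}}{64} + \frac{3 n}{8} - \frac{27}{64}.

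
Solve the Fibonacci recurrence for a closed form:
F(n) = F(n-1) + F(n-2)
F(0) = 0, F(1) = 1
This is the Fibonacci sequence.
Characteristic equation: x² - x - 1 = 0; roots r₁ = \frac{1}{2} + \frac{\sqrt{5}}{2}, r₂ = \frac{1}{2} - \frac{\sqrt{5}}{2}.
General: F(n) = A·r₁^n + B·r₂^n. Solving with F(0)=0, F(1)=1 gives A = \frac{\sqrt{5}}{5}, B = - \frac{\sqrt{5}}{5}.
So F(n) = \frac{2^{- n} \sqrt{5} \left(- \left(1 - \sqrt{5}\right)^{n} + \left(1 + \sqrt{5}\right)^{n}\right)}{5}.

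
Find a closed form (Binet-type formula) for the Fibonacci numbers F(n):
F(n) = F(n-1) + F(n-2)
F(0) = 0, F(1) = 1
This is the Fibonacci sequence.
Characteristic equation: x² - x - 1 = 0; roots r₁ = \frac{1}{2} + \frac{\sqrt{5}}{2}, r₂ = \frac{1}{2} - \frac{\sqrt{5}}{2}.
General: F(n) = A·r₁^n + B·r₂^n. Solving with F(0)=0, F(1)=1 gives A = \frac{\sqrt{5}}{5}, B = - \frac{\sqrt{5}}{5}.
So F(n) = \frac{2^{- n} \sqrt{5} \left(- \left(1 - \sqrt{5}\right)^{n} + \left(1 + \sqrt{5}\right)^{n}\right)}{5}.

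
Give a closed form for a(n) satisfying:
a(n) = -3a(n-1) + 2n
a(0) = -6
First-order linear with linear forcing.
Homogeneous solution: a_h(n) = A·(-3)^n.
Try particular a_p(n) = pn + q. Substituting:
  pn + q = -3(p(n-1) + q) + 2n.
Matching the n-coefficient: p = -3p + 2 ⇒ p = \frac{1}{2}.
Matching constants: q = 3p - 3q ⇒ q = \frac{3}{8}.
General: a(n) = A·(-3)^n + \frac{n}{2} + \frac{3}{8}.
Apply a(0) = -6: A + \frac{3}{8} = -6 ⇒ A = - \frac{51}{8}.
So a(n) = - \frac{51 \left(-3\right)^{n}}{8} + \frac{n}{2} + \frac{3}{8}.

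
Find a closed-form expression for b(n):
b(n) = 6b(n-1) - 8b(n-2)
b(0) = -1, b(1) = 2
Characteristic equation: x² - 6x + 8 = 0, which factors as (x - (2))(x - (4)) = 0.
Roots r₁ = 2, r₂ = 4 (distinct).
General solution: b(n) = A·(2)^n + B·(4)^n.
From b(0) = -1: A + B = -1.
From b(1) = 2: 2A + 4B = 2.
Solving: A = -3, B = 2.
So b(n) = - 3 \cdot 2^{n} + 2 \cdot 4^{n}.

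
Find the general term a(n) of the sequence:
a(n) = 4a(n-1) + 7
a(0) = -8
First-order linear non-homogeneous.
Homogeneous solution: a_h(n) = A·(4)^n.
Try constant particular solution a_p = K: K = 4K + 7 ⇒ K = - \frac{7}{3}.
General: a(n) = A·(4)^n - \frac{7}{3}.
Apply a(0) = -8: A - \frac{7}{3} = -8 ⇒ A = - \frac{17}{3}.
So a(n) = - \frac{17 \cdot 4^{n}}{3} - \frac{7}{3}.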